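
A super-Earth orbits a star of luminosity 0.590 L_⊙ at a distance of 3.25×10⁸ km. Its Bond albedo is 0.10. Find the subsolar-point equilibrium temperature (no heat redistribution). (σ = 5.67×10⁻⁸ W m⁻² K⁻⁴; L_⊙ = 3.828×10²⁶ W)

d = 3.25×10⁸ km = 3.25×10¹¹ m.
L = 0.590 × 3.828×10²⁶ = 2.26×10²⁶ W.
Flux: S = L/(4πd²) = 2.26×10²⁶/(4π×(3.25×10¹¹)²) = 170 W m⁻².
At the subsolar point the surface absorbs S(1−A) and emits σT⁴ per unit area — no factor of 4, since only the local patch is in balance.
T = [170 × 0.90 / 5.67×10⁻⁸]^(1/4) = (2.70×10⁹)^(1/4) = 228 K.

T_ss ≈ 228 K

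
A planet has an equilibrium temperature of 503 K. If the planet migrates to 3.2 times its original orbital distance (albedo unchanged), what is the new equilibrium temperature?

T_eq ∝ L^(1/4) · d^(−1/2).
T′ = 503 / 3.2^(1/2) = 281 K.

T_eq ≈ 281 K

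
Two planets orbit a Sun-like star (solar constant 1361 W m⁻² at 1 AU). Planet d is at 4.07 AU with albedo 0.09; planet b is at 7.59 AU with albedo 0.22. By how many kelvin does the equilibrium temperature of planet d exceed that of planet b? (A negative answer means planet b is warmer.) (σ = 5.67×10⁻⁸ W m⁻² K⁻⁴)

ΔT ≈ 39.8 K

T_eq = [S₀(1−A)/(4σd²)]^(1/4), so T ∝ (1−A)^(1/4) / √d.
T₁ = [1361×0.91/(4×5.67×10⁻⁸×4.07²)]^(1/4) = 134.75 K.
T₂ = [1361×0.78/(4×5.67×10⁻⁸×7.59²)]^(1/4) = 94.94 K.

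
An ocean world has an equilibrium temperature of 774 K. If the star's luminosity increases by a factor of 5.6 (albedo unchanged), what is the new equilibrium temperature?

T_eq ≈ 1190 K

T_eq ∝ L^(1/4) · d^(−1/2).
T′ = 774 × 5.6^(1/4) = 1190 K.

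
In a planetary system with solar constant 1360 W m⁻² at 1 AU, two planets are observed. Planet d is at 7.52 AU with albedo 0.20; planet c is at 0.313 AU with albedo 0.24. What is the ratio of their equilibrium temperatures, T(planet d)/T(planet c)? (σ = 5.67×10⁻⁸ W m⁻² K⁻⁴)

T₁/T₂ ≈ 0.207

T_eq = [S₀(1−A)/(4σd²)]^(1/4), so T ∝ (1−A)^(1/4) / √d.
T₁ = [1360×0.80/(4×5.67×10⁻⁸×7.52²)]^(1/4) = 95.97 K.
T₂ = [1360×0.76/(4×5.67×10⁻⁸×0.313²)]^(1/4) = 464.41 K.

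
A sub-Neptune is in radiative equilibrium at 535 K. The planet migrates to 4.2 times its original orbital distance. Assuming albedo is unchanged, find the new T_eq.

T_eq ∝ L^(1/4) · d^(−1/2).
T′ = 535 / 4.2^(1/2) = 261 K.

T_eq ≈ 261 K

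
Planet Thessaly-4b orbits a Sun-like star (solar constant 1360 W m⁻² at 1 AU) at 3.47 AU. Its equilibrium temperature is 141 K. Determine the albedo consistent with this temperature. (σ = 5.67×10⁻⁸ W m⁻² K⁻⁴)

A ≈ 0.21

Flux at 3.47 AU: S = 1360/3.47² = 113 W m⁻².
From T_eq⁴ = S(1−A)/(4σ): 1−A = 4σT_eq⁴/S.
1−A = 4 × 5.67×10⁻⁸ × (141)⁴ / 113 = 0.794.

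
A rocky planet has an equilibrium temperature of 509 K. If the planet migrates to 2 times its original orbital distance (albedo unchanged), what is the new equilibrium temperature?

T_eq ∝ L^(1/4) · d^(−1/2).
T′ = 509 / 2^(1/2) = 360 K.

T_eq ≈ 360 K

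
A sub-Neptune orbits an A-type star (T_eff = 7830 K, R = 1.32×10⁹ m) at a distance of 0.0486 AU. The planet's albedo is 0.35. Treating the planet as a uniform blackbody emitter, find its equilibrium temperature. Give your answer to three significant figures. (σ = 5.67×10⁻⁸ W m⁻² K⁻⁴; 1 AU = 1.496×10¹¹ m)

T_eq ≈ 2120 K

d = 0.0486 AU = 7.27×10⁹ m.
L = 4πR_⋆²σT_⋆⁴ = 4π(1.32×10⁹)² × 5.67×10⁻⁸ × (7830)⁴ = 4.67×10²⁷ W.
S = L/(4πd²) = 7.02×10⁶ W m⁻².
Energy balance: absorbed = emitted ⇒ πR²·S(1−A) = 4πR²·σT_eq⁴, so T_eq⁴ = S(1−A)/(4σ).
T_eq = [7.02×10⁶ × 0.65 / (4 × 5.67×10⁻⁸)]^(1/4) = (2.01×10¹³)^(1/4) = 2120 K.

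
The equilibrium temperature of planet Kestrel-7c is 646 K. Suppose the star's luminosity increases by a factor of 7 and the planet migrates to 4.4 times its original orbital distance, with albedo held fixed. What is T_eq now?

T_eq ≈ 501 K

T_eq ∝ L^(1/4) · d^(−1/2).
T′ = 646 × 7^(1/4) / 4.4^(1/2) = 501 K.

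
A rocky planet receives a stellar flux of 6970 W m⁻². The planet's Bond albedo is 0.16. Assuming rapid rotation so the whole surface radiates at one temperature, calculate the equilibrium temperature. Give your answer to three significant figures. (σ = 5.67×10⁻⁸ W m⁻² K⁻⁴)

T_eq ≈ 401 K

Energy balance: absorbed = emitted ⇒ πR²·S(1−A) = 4πR²·σT_eq⁴, so T_eq⁴ = S(1−A)/(4σ).
T_eq = [6970 × 0.84 / (4 × 5.67×10⁻⁸)]^(1/4) = (2.58×10¹⁰)^(1/4) = 401 K.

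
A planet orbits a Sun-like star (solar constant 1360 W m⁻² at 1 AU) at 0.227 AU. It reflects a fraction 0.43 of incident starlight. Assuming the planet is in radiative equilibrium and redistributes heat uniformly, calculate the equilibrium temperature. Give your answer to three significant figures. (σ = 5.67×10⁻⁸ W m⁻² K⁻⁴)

Flux at 0.227 AU: S = 1360/0.227² = 2.64×10⁴ W m⁻².
Energy balance: absorbed = emitted ⇒ πR²·S(1−A) = 4πR²·σT_eq⁴, so T_eq⁴ = S(1−A)/(4σ).
T_eq = [2.64×10⁴ × 0.57 / (4 × 5.67×10⁻⁸)]^(1/4) = (6.63×10¹⁰)^(1/4) = 507 K.

T_eq ≈ 507 K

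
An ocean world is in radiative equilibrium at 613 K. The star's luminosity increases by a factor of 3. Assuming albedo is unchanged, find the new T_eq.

T_eq ≈ 807 K

T_eq ∝ L^(1/4) · d^(−1/2).
T′ = 613 × 3^(1/4) = 807 K.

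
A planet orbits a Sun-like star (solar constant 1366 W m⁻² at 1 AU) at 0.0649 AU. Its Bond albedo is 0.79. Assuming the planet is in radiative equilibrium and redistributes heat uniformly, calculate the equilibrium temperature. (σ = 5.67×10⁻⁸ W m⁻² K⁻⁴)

Flux at 0.0649 AU: S = 1366/0.0649² = 3.24×10⁵ W m⁻².
Energy balance: absorbed = emitted ⇒ πR²·S(1−A) = 4πR²·σT_eq⁴, so T_eq⁴ = S(1−A)/(4σ).
T_eq = [3.24×10⁵ × 0.21 / (4 × 5.67×10⁻⁸)]^(1/4) = (3.00×10¹¹)^(1/4) = 740 K.

T_eq ≈ 740 K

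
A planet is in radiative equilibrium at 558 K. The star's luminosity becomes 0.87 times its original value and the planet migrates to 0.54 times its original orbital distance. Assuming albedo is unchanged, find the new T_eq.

T_eq ∝ L^(1/4) · d^(−1/2).
T′ = 558 × 0.87^(1/4) / 0.54^(1/2) = 733 K.

T_eq ≈ 733 K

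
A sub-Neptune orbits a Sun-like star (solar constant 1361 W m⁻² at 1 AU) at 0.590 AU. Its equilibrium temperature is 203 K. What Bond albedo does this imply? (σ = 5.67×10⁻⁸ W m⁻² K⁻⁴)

Flux at 0.590 AU: S = 1361/0.590² = 3910 W m⁻².
From T_eq⁴ = S(1−A)/(4σ): 1−A = 4σT_eq⁴/S.
1−A = 4 × 5.67×10⁻⁸ × (203)⁴ / 3910 = 0.099.

A ≈ 0.90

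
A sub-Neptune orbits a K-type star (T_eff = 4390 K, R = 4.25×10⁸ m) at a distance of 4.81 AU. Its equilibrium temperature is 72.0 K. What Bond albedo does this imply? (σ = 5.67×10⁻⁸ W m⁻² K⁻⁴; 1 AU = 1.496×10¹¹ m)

A ≈ 0.17

d = 4.81 AU = 7.20×10¹¹ m.
L = 4πR_⋆²σT_⋆⁴ = 4π(4.25×10⁸)² × 5.67×10⁻⁸ × (4390)⁴ = 4.78×10²⁵ W.
S = L/(4πd²) = 7.35 W m⁻².
From T_eq⁴ = S(1−A)/(4σ): 1−A = 4σT_eq⁴/S.
1−A = 4 × 5.67×10⁻⁸ × (72.0)⁴ / 7.35 = 0.830.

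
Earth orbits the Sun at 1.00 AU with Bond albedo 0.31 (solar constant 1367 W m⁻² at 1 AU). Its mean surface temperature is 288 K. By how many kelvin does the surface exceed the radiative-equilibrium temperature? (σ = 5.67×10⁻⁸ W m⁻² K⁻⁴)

S = 1367/1.00² = 1367 W m⁻².
T_eq = [S(1−A)/(4σ)]^(1/4) = [1367×0.69/(4×5.67×10⁻⁸)]^(1/4) = 253.9 K.
ΔT = T_surf − T_eq = 288 − 253.9.

ΔT ≈ 34.1 K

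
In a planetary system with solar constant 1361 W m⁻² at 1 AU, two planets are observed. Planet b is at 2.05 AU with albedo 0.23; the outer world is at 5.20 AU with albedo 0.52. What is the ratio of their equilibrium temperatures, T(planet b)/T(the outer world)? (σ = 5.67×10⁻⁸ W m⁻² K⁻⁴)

T_eq = [S₀(1−A)/(4σd²)]^(1/4), so T ∝ (1−A)^(1/4) / √d.
T₁ = [1361×0.77/(4×5.67×10⁻⁸×2.05²)]^(1/4) = 182.10 K.
T₂ = [1361×0.48/(4×5.67×10⁻⁸×5.20²)]^(1/4) = 101.59 K.

T₁/T₂ ≈ 1.792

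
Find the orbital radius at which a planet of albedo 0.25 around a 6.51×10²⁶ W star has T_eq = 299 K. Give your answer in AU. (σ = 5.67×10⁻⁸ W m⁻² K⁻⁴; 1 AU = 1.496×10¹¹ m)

d ≈ 0.979 AU

From T_eq⁴ = L(1−A)/(16πσd²): d = √[L(1−A)/(16πσT_eq⁴)].
d = √[6.51×10²⁶ × 0.75 / (16π × 5.67×10⁻⁸ × (299)⁴)] = 1.46×10¹¹ m = 0.979 AU.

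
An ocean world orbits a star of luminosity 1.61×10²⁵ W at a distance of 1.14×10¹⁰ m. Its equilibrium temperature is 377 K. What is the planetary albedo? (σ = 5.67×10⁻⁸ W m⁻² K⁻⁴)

A ≈ 0.54

Flux: S = L/(4πd²) = 1.61×10²⁵/(4π×(1.14×10¹⁰)²) = 9860 W m⁻².
From T_eq⁴ = S(1−A)/(4σ): 1−A = 4σT_eq⁴/S.
1−A = 4 × 5.67×10⁻⁸ × (377)⁴ / 9860 = 0.465.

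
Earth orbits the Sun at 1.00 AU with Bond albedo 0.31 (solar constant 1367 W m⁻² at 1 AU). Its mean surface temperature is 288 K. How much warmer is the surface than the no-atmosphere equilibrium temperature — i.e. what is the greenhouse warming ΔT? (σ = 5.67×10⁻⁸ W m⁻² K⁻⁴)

ΔT ≈ 34.1 K

S = 1367/1.00² = 1367 W m⁻².
T_eq = [S(1−A)/(4σ)]^(1/4) = [1367×0.69/(4×5.67×10⁻⁸)]^(1/4) = 253.9 K.
ΔT = T_surf − T_eq = 288 − 253.9.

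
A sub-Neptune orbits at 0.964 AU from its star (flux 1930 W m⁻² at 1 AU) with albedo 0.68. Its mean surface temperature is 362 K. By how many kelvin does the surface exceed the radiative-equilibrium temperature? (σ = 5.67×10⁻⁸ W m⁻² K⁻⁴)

S = 1930/0.964² = 2077 W m⁻².
T_eq = [S(1−A)/(4σ)]^(1/4) = [2077×0.32/(4×5.67×10⁻⁸)]^(1/4) = 232.7 K.
ΔT = T_surf − T_eq = 362 − 232.7.

ΔT ≈ 129.3 K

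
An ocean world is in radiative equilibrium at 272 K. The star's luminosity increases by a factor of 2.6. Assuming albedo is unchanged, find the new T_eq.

T_eq ∝ L^(1/4) · d^(−1/2).
T′ = 272 × 2.6^(1/4) = 345 K.

T_eq ≈ 345 K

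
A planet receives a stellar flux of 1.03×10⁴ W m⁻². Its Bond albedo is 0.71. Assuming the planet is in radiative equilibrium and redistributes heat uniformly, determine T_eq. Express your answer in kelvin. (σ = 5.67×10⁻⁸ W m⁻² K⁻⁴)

T_eq ≈ 339 K

Energy balance: absorbed = emitted ⇒ πR²·S(1−A) = 4πR²·σT_eq⁴, so T_eq⁴ = S(1−A)/(4σ).
T_eq = [1.03×10⁴ × 0.29 / (4 × 5.67×10⁻⁸)]^(1/4) = (1.32×10¹⁰)^(1/4) = 339 K.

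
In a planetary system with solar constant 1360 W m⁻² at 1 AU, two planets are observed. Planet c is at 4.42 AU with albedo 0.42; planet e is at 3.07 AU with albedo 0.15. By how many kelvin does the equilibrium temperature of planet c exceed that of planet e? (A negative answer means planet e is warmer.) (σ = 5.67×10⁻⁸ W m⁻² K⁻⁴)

T_eq = [S₀(1−A)/(4σd²)]^(1/4), so T ∝ (1−A)^(1/4) / √d.
T₁ = [1360×0.58/(4×5.67×10⁻⁸×4.42²)]^(1/4) = 115.51 K.
T₂ = [1360×0.85/(4×5.67×10⁻⁸×3.07²)]^(1/4) = 152.50 K.

ΔT ≈ -37.0 K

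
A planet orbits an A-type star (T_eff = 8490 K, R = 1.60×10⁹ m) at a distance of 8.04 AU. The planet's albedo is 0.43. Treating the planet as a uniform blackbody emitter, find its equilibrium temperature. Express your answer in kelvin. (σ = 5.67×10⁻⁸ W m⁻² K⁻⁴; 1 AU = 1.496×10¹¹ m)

T_eq ≈ 190 K

d = 8.04 AU = 1.20×10¹² m.
L = 4πR_⋆²σT_⋆⁴ = 4π(1.60×10⁹)² × 5.67×10⁻⁸ × (8490)⁴ = 9.48×10²⁷ W.
S = L/(4πd²) = 521 W m⁻².
Energy balance: absorbed = emitted ⇒ πR²·S(1−A) = 4πR²·σT_eq⁴, so T_eq⁴ = S(1−A)/(4σ).
T_eq = [521 × 0.57 / (4 × 5.67×10⁻⁸)]^(1/4) = (1.31×10⁹)^(1/4) = 190 K.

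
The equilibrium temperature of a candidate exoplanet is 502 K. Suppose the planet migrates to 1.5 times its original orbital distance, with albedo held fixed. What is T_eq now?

T_eq ≈ 410 K

T_eq ∝ L^(1/4) · d^(−1/2).
T′ = 502 / 1.5^(1/2) = 410 K.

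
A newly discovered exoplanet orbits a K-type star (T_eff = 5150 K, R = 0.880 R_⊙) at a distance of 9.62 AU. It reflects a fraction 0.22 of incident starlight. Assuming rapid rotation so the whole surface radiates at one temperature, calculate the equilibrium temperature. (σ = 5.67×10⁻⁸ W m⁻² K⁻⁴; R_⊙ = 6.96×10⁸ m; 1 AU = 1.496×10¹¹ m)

T_eq ≈ 70.6 K

R_⋆ = 0.880 × 6.96×10⁸ = 6.12×10⁸ m.
d = 9.62 AU = 1.44×10¹² m.
L = 4πR_⋆²σT_⋆⁴ = 4π(6.12×10⁸)² × 5.67×10⁻⁸ × (5150)⁴ = 1.88×10²⁶ W.
S = L/(4πd²) = 7.22 W m⁻².
Energy balance: absorbed = emitted ⇒ πR²·S(1−A) = 4πR²·σT_eq⁴, so T_eq⁴ = S(1−A)/(4σ).
T_eq = [7.22 × 0.78 / (4 × 5.67×10⁻⁸)]^(1/4) = (2.48×10⁷)^(1/4) = 70.6 K.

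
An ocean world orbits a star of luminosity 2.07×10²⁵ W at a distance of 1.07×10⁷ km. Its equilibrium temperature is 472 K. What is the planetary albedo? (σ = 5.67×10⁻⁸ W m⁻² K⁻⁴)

d = 1.07×10⁷ km = 1.07×10¹⁰ m.
Flux: S = L/(4πd²) = 2.07×10²⁵/(4π×(1.07×10¹⁰)²) = 1.44×10⁴ W m⁻².
From T_eq⁴ = S(1−A)/(4σ): 1−A = 4σT_eq⁴/S.
1−A = 4 × 5.67×10⁻⁸ × (472)⁴ / 1.44×10⁴ = 0.782.

A ≈ 0.22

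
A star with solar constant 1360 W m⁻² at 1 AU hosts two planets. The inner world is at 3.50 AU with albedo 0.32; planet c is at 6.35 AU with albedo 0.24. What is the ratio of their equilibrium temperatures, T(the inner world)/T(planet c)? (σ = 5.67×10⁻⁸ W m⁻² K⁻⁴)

T_eq = [S₀(1−A)/(4σd²)]^(1/4), so T ∝ (1−A)^(1/4) / √d.
T₁ = [1360×0.68/(4×5.67×10⁻⁸×3.50²)]^(1/4) = 135.07 K.
T₂ = [1360×0.76/(4×5.67×10⁻⁸×6.35²)]^(1/4) = 103.11 K.

T₁/T₂ ≈ 1.310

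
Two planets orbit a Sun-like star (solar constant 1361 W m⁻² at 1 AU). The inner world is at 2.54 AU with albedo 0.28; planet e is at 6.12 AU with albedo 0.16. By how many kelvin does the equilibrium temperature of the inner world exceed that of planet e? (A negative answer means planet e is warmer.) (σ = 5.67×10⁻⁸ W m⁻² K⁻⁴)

ΔT ≈ 53.2 K

T_eq = [S₀(1−A)/(4σd²)]^(1/4), so T ∝ (1−A)^(1/4) / √d.
T₁ = [1361×0.72/(4×5.67×10⁻⁸×2.54²)]^(1/4) = 160.87 K.
T₂ = [1361×0.84/(4×5.67×10⁻⁸×6.12²)]^(1/4) = 107.71 K.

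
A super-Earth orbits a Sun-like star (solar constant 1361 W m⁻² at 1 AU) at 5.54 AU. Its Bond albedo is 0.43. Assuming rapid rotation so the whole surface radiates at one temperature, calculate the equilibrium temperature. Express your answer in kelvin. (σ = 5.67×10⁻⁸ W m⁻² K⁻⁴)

T_eq ≈ 103 K

Flux at 5.54 AU: S = 1361/5.54² = 44.3 W m⁻².
Energy balance: absorbed = emitted ⇒ πR²·S(1−A) = 4πR²·σT_eq⁴, so T_eq⁴ = S(1−A)/(4σ).
T_eq = [44.3 × 0.57 / (4 × 5.67×10⁻⁸)]^(1/4) = (1.11×10⁸)^(1/4) = 103 K.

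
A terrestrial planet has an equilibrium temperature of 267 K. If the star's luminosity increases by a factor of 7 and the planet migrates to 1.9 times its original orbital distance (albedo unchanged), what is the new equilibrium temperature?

T_eq ∝ L^(1/4) · d^(−1/2).
T′ = 267 × 7^(1/4) / 1.9^(1/2) = 315 K.

T_eq ≈ 315 K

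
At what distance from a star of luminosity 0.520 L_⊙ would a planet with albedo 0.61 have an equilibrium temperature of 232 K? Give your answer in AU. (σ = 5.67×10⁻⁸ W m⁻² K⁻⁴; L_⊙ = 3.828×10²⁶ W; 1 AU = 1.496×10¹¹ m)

d ≈ 0.648 AU

L = 0.520 × 3.828×10²⁶ = 1.99×10²⁶ W.
From T_eq⁴ = L(1−A)/(16πσd²): d = √[L(1−A)/(16πσT_eq⁴)].
d = √[1.99×10²⁶ × 0.39 / (16π × 5.67×10⁻⁸ × (232)⁴)] = 9.70×10¹⁰ m = 0.648 AU.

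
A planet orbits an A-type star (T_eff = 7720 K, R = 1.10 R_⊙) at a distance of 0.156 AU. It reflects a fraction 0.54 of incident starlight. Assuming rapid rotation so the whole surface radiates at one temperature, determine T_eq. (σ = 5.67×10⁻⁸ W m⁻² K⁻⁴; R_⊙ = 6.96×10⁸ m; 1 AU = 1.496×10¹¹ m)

T_eq ≈ 814 K

R_⋆ = 1.10 × 6.96×10⁸ = 7.66×10⁸ m.
d = 0.156 AU = 2.33×10¹⁰ m.
L = 4πR_⋆²σT_⋆⁴ = 4π(7.66×10⁸)² × 5.67×10⁻⁸ × (7720)⁴ = 1.48×10²⁷ W.
S = L/(4πd²) = 2.17×10⁵ W m⁻².
Energy balance: absorbed = emitted ⇒ πR²·S(1−A) = 4πR²·σT_eq⁴, so T_eq⁴ = S(1−A)/(4σ).
T_eq = [2.17×10⁵ × 0.46 / (4 × 5.67×10⁻⁸)]^(1/4) = (4.40×10¹¹)^(1/4) = 814 K.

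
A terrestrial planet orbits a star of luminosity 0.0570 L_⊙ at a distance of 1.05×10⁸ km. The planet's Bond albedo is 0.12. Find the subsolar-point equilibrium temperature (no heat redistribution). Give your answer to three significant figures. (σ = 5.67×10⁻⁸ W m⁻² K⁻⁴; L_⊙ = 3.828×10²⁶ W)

d = 1.05×10⁸ km = 1.05×10¹¹ m.
L = 0.0570 × 3.828×10²⁶ = 2.18×10²⁵ W.
Flux: S = L/(4πd²) = 2.18×10²⁵/(4π×(1.05×10¹¹)²) = 157 W m⁻².
At the subsolar point the surface absorbs S(1−A) and emits σT⁴ per unit area — no factor of 4, since only the local patch is in balance.
T = [157 × 0.88 / 5.67×10⁻⁸]^(1/4) = (2.44×10⁹)^(1/4) = 222 K.

T_ss ≈ 222 K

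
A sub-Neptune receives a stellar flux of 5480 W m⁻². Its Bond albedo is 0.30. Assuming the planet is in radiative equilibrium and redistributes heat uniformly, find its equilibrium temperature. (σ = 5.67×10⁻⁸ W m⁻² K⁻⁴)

T_eq ≈ 361 K

Energy balance: absorbed = emitted ⇒ πR²·S(1−A) = 4πR²·σT_eq⁴, so T_eq⁴ = S(1−A)/(4σ).
T_eq = [5480 × 0.70 / (4 × 5.67×10⁻⁸)]^(1/4) = (1.69×10¹⁰)^(1/4) = 361 K.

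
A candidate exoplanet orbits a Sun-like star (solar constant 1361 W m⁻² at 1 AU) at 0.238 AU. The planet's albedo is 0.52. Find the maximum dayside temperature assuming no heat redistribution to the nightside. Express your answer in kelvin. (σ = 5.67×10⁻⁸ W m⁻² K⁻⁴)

T_ss ≈ 672 K

Flux at 0.238 AU: S = 1361/0.238² = 2.40×10⁴ W m⁻².
With no redistribution each surface element balances locally: S(1−A) = σT⁴.
T = [2.40×10⁴ × 0.48 / 5.67×10⁻⁸]^(1/4) = (2.03×10¹¹)^(1/4) = 672 K.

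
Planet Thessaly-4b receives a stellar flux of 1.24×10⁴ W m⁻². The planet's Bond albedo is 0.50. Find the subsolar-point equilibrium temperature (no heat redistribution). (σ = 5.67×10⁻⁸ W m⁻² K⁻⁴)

T_ss ≈ 575 K

At the subsolar point the surface absorbs S(1−A) and emits σT⁴ per unit area — no factor of 4, since only the local patch is in balance.
T = [1.24×10⁴ × 0.50 / 5.67×10⁻⁸]^(1/4) = (1.09×10¹¹)^(1/4) = 575 K.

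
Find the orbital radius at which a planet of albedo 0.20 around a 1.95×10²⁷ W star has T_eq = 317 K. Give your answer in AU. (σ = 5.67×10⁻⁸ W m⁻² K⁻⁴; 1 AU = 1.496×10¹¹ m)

From T_eq⁴ = L(1−A)/(16πσd²): d = √[L(1−A)/(16πσT_eq⁴)].
d = √[1.95×10²⁷ × 0.80 / (16π × 5.67×10⁻⁸ × (317)⁴)] = 2.33×10¹¹ m = 1.56 AU.

d ≈ 1.56 AU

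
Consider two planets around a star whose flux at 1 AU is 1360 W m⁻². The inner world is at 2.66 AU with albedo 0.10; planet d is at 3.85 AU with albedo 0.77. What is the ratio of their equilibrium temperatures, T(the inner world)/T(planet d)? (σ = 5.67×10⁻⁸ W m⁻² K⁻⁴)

T₁/T₂ ≈ 1.692

T_eq = [S₀(1−A)/(4σd²)]^(1/4), so T ∝ (1−A)^(1/4) / √d.
T₁ = [1360×0.90/(4×5.67×10⁻⁸×2.66²)]^(1/4) = 166.19 K.
T₂ = [1360×0.23/(4×5.67×10⁻⁸×3.85²)]^(1/4) = 98.21 K.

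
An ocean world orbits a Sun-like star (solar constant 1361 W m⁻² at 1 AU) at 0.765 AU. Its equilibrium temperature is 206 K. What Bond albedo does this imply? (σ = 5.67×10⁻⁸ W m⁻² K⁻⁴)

A ≈ 0.82

Flux at 0.765 AU: S = 1361/0.765² = 2330 W m⁻².
From T_eq⁴ = S(1−A)/(4σ): 1−A = 4σT_eq⁴/S.
1−A = 4 × 5.67×10⁻⁸ × (206)⁴ / 2330 = 0.176.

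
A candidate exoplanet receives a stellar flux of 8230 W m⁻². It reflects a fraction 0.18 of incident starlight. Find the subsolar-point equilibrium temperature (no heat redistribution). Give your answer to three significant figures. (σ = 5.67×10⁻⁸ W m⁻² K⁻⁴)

At the subsolar point the surface absorbs S(1−A) and emits σT⁴ per unit area — no factor of 4, since only the local patch is in balance.
T = [8230 × 0.82 / 5.67×10⁻⁸]^(1/4) = (1.19×10¹¹)^(1/4) = 587 K.

T_ss ≈ 587 K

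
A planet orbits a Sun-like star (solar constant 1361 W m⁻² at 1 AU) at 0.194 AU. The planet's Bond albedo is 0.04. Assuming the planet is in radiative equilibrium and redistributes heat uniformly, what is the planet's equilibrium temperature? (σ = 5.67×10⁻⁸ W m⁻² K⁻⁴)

T_eq ≈ 625 K

Flux at 0.194 AU: S = 1361/0.194² = 3.62×10⁴ W m⁻².
Energy balance: absorbed = emitted ⇒ πR²·S(1−A) = 4πR²·σT_eq⁴, so T_eq⁴ = S(1−A)/(4σ).
T_eq = [3.62×10⁴ × 0.96 / (4 × 5.67×10⁻⁸)]^(1/4) = (1.53×10¹¹)^(1/4) = 625 K.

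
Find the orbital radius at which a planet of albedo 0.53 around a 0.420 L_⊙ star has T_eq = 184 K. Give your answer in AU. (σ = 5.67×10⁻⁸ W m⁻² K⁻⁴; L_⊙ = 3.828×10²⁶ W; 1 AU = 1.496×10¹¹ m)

L = 0.420 × 3.828×10²⁶ = 1.61×10²⁶ W.
From T_eq⁴ = L(1−A)/(16πσd²): d = √[L(1−A)/(16πσT_eq⁴)].
d = √[1.61×10²⁶ × 0.47 / (16π × 5.67×10⁻⁸ × (184)⁴)] = 1.52×10¹¹ m = 1.02 AU.

d ≈ 1.02 AU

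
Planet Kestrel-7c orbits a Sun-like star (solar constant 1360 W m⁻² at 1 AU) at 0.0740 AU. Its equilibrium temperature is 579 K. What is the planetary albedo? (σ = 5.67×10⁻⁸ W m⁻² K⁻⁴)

A ≈ 0.90

Flux at 0.0740 AU: S = 1360/0.0740² = 2.48×10⁵ W m⁻².
From T_eq⁴ = S(1−A)/(4σ): 1−A = 4σT_eq⁴/S.
1−A = 4 × 5.67×10⁻⁸ × (579)⁴ / 2.48×10⁵ = 0.103.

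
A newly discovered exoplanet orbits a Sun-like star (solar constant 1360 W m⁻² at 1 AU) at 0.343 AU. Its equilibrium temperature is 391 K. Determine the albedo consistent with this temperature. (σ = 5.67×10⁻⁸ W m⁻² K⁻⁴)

Flux at 0.343 AU: S = 1360/0.343² = 1.16×10⁴ W m⁻².
From T_eq⁴ = S(1−A)/(4σ): 1−A = 4σT_eq⁴/S.
1−A = 4 × 5.67×10⁻⁸ × (391)⁴ / 1.16×10⁴ = 0.459.

A ≈ 0.54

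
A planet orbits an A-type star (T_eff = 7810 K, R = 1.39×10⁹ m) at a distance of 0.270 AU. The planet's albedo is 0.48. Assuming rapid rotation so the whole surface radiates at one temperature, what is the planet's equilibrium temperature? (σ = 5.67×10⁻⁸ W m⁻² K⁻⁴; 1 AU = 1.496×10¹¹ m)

d = 0.270 AU = 4.04×10¹⁰ m.
L = 4πR_⋆²σT_⋆⁴ = 4π(1.39×10⁹)² × 5.67×10⁻⁸ × (7810)⁴ = 5.12×10²⁷ W.
S = L/(4πd²) = 2.50×10⁵ W m⁻².
Energy balance: absorbed = emitted ⇒ πR²·S(1−A) = 4πR²·σT_eq⁴, so T_eq⁴ = S(1−A)/(4σ).
T_eq = [2.50×10⁵ × 0.52 / (4 × 5.67×10⁻⁸)]^(1/4) = (5.73×10¹¹)^(1/4) = 870 K.

T_eq ≈ 870 K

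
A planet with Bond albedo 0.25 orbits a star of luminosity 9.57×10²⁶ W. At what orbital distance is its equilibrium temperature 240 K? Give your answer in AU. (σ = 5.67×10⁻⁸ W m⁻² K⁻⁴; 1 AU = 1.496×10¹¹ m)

d ≈ 1.84 AU

From T_eq⁴ = L(1−A)/(16πσd²): d = √[L(1−A)/(16πσT_eq⁴)].
d = √[9.57×10²⁶ × 0.75 / (16π × 5.67×10⁻⁸ × (240)⁴)] = 2.76×10¹¹ m = 1.84 AU.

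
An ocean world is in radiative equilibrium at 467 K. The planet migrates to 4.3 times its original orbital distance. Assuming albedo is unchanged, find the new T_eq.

T_eq ∝ L^(1/4) · d^(−1/2).
T′ = 467 / 4.3^(1/2) = 225 K.

T_eq ≈ 225 K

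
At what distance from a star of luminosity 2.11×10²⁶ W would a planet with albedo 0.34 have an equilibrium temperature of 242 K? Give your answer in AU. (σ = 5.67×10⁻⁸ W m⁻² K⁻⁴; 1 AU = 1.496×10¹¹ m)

d ≈ 0.798 AU

From T_eq⁴ = L(1−A)/(16πσd²): d = √[L(1−A)/(16πσT_eq⁴)].
d = √[2.11×10²⁶ × 0.66 / (16π × 5.67×10⁻⁸ × (242)⁴)] = 1.19×10¹¹ m = 0.798 AU.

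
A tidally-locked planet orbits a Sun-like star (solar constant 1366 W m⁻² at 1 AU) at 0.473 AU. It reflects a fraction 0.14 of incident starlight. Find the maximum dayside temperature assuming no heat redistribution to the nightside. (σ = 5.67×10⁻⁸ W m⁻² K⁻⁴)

T_ss ≈ 552 K

Flux at 0.473 AU: S = 1366/0.473² = 6110 W m⁻².
With no redistribution each surface element balances locally: S(1−A) = σT⁴.
T = [6110 × 0.86 / 5.67×10⁻⁸]^(1/4) = (9.26×10¹⁰)^(1/4) = 552 K.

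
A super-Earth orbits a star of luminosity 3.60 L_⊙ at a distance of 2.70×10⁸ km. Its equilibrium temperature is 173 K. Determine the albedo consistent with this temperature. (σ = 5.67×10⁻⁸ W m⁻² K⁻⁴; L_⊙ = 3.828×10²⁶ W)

d = 2.70×10⁸ km = 2.70×10¹¹ m.
L = 3.60 × 3.828×10²⁶ = 1.38×10²⁷ W.
Flux: S = L/(4πd²) = 1.38×10²⁷/(4π×(2.70×10¹¹)²) = 1500 W m⁻².
From T_eq⁴ = S(1−A)/(4σ): 1−A = 4σT_eq⁴/S.
1−A = 4 × 5.67×10⁻⁸ × (173)⁴ / 1500 = 0.135.

A ≈ 0.86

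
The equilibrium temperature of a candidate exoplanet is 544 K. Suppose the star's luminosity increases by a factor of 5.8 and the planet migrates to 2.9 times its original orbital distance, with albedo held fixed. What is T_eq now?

T_eq ∝ L^(1/4) · d^(−1/2).
T′ = 544 × 5.8^(1/4) / 2.9^(1/2) = 496 K.

T_eq ≈ 496 K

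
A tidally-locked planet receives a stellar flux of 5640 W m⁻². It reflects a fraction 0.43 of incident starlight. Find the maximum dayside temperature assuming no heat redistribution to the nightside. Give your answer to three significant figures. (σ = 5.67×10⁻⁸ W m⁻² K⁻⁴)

T_ss ≈ 488 K

With no redistribution each surface element balances locally: S(1−A) = σT⁴.
T = [5640 × 0.57 / 5.67×10⁻⁸]^(1/4) = (5.67×10¹⁰)^(1/4) = 488 K.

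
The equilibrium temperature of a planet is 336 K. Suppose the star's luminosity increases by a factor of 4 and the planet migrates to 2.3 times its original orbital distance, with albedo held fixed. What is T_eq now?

T_eq ≈ 313 K

T_eq ∝ L^(1/4) · d^(−1/2).
T′ = 336 × 4^(1/4) / 2.3^(1/2) = 313 K.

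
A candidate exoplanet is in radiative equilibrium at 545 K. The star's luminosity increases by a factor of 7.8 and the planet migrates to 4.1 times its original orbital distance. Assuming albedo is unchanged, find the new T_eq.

T_eq ≈ 450 K

T_eq ∝ L^(1/4) · d^(−1/2).
T′ = 545 × 7.8^(1/4) / 4.1^(1/2) = 450 K.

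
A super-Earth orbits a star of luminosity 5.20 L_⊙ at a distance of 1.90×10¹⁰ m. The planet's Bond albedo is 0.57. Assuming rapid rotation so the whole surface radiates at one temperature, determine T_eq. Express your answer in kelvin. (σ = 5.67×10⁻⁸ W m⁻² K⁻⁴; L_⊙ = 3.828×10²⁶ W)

T_eq ≈ 955 K

L = 5.20 × 3.828×10²⁶ = 1.99×10²⁷ W.
Flux: S = L/(4πd²) = 1.99×10²⁷/(4π×(1.90×10¹⁰)²) = 4.39×10⁵ W m⁻².
Energy balance: absorbed = emitted ⇒ πR²·S(1−A) = 4πR²·σT_eq⁴, so T_eq⁴ = S(1−A)/(4σ).
T_eq = [4.39×10⁵ × 0.43 / (4 × 5.67×10⁻⁸)]^(1/4) = (8.32×10¹¹)^(1/4) = 955 K.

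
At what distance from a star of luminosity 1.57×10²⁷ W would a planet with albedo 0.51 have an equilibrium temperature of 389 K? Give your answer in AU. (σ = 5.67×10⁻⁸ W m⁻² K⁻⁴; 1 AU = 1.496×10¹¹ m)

From T_eq⁴ = L(1−A)/(16πσd²): d = √[L(1−A)/(16πσT_eq⁴)].
d = √[1.57×10²⁷ × 0.49 / (16π × 5.67×10⁻⁸ × (389)⁴)] = 1.09×10¹¹ m = 0.726 AU.

d ≈ 0.726 AU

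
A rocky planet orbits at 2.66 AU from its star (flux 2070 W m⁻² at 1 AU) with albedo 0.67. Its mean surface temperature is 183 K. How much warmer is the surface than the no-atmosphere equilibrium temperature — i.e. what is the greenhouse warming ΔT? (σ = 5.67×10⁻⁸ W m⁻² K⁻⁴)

ΔT ≈ 39.4 K

S = 2070/2.66² = 292.6 W m⁻².
T_eq = [S(1−A)/(4σ)]^(1/4) = [292.6×0.33/(4×5.67×10⁻⁸)]^(1/4) = 143.6 K.
ΔT = T_surf − T_eq = 183 − 143.6.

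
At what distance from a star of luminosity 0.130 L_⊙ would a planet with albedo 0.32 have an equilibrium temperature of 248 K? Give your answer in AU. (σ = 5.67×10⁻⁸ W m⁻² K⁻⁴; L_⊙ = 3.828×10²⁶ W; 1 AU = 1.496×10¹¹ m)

L = 0.130 × 3.828×10²⁶ = 4.98×10²⁵ W.
From T_eq⁴ = L(1−A)/(16πσd²): d = √[L(1−A)/(16πσT_eq⁴)].
d = √[4.98×10²⁵ × 0.68 / (16π × 5.67×10⁻⁸ × (248)⁴)] = 5.60×10¹⁰ m = 0.374 AU.

d ≈ 0.374 AU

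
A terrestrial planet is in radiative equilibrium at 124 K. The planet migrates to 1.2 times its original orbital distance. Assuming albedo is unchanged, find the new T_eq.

T_eq ≈ 113 K

T_eq ∝ L^(1/4) · d^(−1/2).
T′ = 124 / 1.2^(1/2) = 113 K.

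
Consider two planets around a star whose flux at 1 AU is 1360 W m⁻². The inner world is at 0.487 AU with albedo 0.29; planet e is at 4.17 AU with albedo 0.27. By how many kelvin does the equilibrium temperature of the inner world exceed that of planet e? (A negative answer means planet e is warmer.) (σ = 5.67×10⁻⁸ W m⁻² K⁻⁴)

ΔT ≈ 240.1 K

T_eq = [S₀(1−A)/(4σd²)]^(1/4), so T ∝ (1−A)^(1/4) / √d.
T₁ = [1360×0.71/(4×5.67×10⁻⁸×0.487²)]^(1/4) = 366.04 K.
T₂ = [1360×0.73/(4×5.67×10⁻⁸×4.17²)]^(1/4) = 125.96 K.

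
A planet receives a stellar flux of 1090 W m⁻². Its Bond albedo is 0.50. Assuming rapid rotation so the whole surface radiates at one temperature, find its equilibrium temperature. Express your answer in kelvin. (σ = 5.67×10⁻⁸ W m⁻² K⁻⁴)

T_eq ≈ 221 K

Energy balance: absorbed = emitted ⇒ πR²·S(1−A) = 4πR²·σT_eq⁴, so T_eq⁴ = S(1−A)/(4σ).
T_eq = [1090 × 0.50 / (4 × 5.67×10⁻⁸)]^(1/4) = (2.40×10⁹)^(1/4) = 221 K.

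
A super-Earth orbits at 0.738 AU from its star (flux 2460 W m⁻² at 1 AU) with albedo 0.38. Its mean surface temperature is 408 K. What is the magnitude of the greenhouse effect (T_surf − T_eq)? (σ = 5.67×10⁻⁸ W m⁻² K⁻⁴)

S = 2460/0.738² = 4517 W m⁻².
T_eq = [S(1−A)/(4σ)]^(1/4) = [4517×0.62/(4×5.67×10⁻⁸)]^(1/4) = 333.3 K.
ΔT = T_surf − T_eq = 408 − 333.3.

ΔT ≈ 74.7 K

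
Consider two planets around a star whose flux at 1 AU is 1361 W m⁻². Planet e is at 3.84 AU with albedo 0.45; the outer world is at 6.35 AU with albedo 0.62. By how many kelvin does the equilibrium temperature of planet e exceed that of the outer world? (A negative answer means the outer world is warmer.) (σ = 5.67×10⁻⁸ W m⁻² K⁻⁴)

ΔT ≈ 35.6 K

T_eq = [S₀(1−A)/(4σd²)]^(1/4), so T ∝ (1−A)^(1/4) / √d.
T₁ = [1361×0.55/(4×5.67×10⁻⁸×3.84²)]^(1/4) = 122.31 K.
T₂ = [1361×0.38/(4×5.67×10⁻⁸×6.35²)]^(1/4) = 86.72 K.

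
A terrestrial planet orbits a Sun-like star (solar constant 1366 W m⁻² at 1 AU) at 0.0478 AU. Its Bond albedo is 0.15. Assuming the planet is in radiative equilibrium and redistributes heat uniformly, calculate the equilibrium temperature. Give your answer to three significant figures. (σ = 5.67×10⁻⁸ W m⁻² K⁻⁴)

T_eq ≈ 1220 K

Flux at 0.0478 AU: S = 1366/0.0478² = 5.98×10⁵ W m⁻².
Energy balance: absorbed = emitted ⇒ πR²·S(1−A) = 4πR²·σT_eq⁴, so T_eq⁴ = S(1−A)/(4σ).
T_eq = [5.98×10⁵ × 0.85 / (4 × 5.67×10⁻⁸)]^(1/4) = (2.24×10¹²)^(1/4) = 1220 K.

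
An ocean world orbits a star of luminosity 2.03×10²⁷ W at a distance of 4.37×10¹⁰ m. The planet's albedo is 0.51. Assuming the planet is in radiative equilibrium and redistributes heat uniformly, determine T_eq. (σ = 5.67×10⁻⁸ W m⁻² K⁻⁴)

Flux: S = L/(4πd²) = 2.03×10²⁷/(4π×(4.37×10¹⁰)²) = 8.46×10⁴ W m⁻².
Energy balance: absorbed = emitted ⇒ πR²·S(1−A) = 4πR²·σT_eq⁴, so T_eq⁴ = S(1−A)/(4σ).
T_eq = [8.46×10⁴ × 0.49 / (4 × 5.67×10⁻⁸)]^(1/4) = (1.83×10¹¹)^(1/4) = 654 K.

T_eq ≈ 654 K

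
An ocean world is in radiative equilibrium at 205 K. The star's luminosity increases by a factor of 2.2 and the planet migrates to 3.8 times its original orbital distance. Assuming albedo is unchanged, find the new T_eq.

T_eq ∝ L^(1/4) · d^(−1/2).
T′ = 205 × 2.2^(1/4) / 3.8^(1/2) = 128 K.

T_eq ≈ 128 K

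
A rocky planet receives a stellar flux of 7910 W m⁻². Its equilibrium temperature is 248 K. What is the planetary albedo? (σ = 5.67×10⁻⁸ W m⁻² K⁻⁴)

From T_eq⁴ = S(1−A)/(4σ): 1−A = 4σT_eq⁴/S.
1−A = 4 × 5.67×10⁻⁸ × (248)⁴ / 7910 = 0.108.

A ≈ 0.89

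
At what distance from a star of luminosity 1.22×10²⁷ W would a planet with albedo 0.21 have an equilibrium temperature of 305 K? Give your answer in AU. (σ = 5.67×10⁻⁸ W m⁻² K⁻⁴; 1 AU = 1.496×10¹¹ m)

d ≈ 1.32 AU

From T_eq⁴ = L(1−A)/(16πσd²): d = √[L(1−A)/(16πσT_eq⁴)].
d = √[1.22×10²⁷ × 0.79 / (16π × 5.67×10⁻⁸ × (305)⁴)] = 1.98×10¹¹ m = 1.32 AU.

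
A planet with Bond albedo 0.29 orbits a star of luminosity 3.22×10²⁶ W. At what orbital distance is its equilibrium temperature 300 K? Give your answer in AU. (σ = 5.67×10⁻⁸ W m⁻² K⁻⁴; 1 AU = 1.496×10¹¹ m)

d ≈ 0.665 AU

From T_eq⁴ = L(1−A)/(16πσd²): d = √[L(1−A)/(16πσT_eq⁴)].
d = √[3.22×10²⁶ × 0.71 / (16π × 5.67×10⁻⁸ × (300)⁴)] = 9.95×10¹⁰ m = 0.665 AU.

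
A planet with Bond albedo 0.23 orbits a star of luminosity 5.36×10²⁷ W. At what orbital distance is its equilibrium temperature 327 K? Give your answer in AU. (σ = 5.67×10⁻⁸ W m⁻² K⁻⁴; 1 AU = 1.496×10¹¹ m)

d ≈ 2.38 AU

From T_eq⁴ = L(1−A)/(16πσd²): d = √[L(1−A)/(16πσT_eq⁴)].
d = √[5.36×10²⁷ × 0.77 / (16π × 5.67×10⁻⁸ × (327)⁴)] = 3.56×10¹¹ m = 2.38 AU.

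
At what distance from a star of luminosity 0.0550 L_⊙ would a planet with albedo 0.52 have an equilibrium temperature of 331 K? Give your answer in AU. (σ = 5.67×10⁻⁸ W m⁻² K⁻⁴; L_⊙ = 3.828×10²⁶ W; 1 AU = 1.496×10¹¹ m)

L = 0.0550 × 3.828×10²⁶ = 2.11×10²⁵ W.
From T_eq⁴ = L(1−A)/(16πσd²): d = √[L(1−A)/(16πσT_eq⁴)].
d = √[2.11×10²⁵ × 0.48 / (16π × 5.67×10⁻⁸ × (331)⁴)] = 1.72×10¹⁰ m = 0.115 AU.

d ≈ 0.115 AU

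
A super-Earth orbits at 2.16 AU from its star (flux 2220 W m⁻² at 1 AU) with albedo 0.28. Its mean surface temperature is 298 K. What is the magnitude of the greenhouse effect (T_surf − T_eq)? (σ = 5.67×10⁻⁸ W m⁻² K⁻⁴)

S = 2220/2.16² = 475.8 W m⁻².
T_eq = [S(1−A)/(4σ)]^(1/4) = [475.8×0.72/(4×5.67×10⁻⁸)]^(1/4) = 197.1 K.
ΔT = T_surf − T_eq = 298 − 197.1.

ΔT ≈ 100.9 K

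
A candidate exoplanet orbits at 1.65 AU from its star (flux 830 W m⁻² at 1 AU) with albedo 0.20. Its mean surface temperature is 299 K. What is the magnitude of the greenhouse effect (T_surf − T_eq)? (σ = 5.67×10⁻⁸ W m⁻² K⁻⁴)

ΔT ≈ 117.9 K

S = 830/1.65² = 304.9 W m⁻².
T_eq = [S(1−A)/(4σ)]^(1/4) = [304.9×0.80/(4×5.67×10⁻⁸)]^(1/4) = 181.1 K.
ΔT = T_surf − T_eq = 299 − 181.1.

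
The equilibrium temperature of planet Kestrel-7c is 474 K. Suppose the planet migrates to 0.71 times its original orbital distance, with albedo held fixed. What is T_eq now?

T_eq ∝ L^(1/4) · d^(−1/2).
T′ = 474 / 0.71^(1/2) = 563 K.

T_eq ≈ 563 K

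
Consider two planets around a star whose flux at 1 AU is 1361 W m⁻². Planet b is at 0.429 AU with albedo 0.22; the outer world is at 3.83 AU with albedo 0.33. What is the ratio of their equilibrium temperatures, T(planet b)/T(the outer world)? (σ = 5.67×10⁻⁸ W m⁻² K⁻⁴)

T₁/T₂ ≈ 3.104

T_eq = [S₀(1−A)/(4σd²)]^(1/4), so T ∝ (1−A)^(1/4) / √d.
T₁ = [1361×0.78/(4×5.67×10⁻⁸×0.429²)]^(1/4) = 399.35 K.
T₂ = [1361×0.67/(4×5.67×10⁻⁸×3.83²)]^(1/4) = 128.67 K.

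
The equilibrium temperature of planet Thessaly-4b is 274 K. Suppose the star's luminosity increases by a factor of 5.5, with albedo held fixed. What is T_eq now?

T_eq ∝ L^(1/4) · d^(−1/2).
T′ = 274 × 5.5^(1/4) = 420 K.

T_eq ≈ 420 K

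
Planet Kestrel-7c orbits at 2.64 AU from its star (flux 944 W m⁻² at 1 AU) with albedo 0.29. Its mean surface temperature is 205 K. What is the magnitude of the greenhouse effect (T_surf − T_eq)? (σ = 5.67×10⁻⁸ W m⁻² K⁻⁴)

S = 944/2.64² = 135.4 W m⁻².
T_eq = [S(1−A)/(4σ)]^(1/4) = [135.4×0.71/(4×5.67×10⁻⁸)]^(1/4) = 143.5 K.
ΔT = T_surf − T_eq = 205 − 143.5.

ΔT ≈ 61.5 K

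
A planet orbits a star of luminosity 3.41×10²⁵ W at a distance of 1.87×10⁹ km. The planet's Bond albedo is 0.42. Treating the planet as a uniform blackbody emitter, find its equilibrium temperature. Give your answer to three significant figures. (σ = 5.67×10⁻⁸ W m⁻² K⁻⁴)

d = 1.87×10⁹ km = 1.87×10¹² m.
Flux: S = L/(4πd²) = 3.41×10²⁵/(4π×(1.87×10¹²)²) = 0.776 W m⁻².
Energy balance: absorbed = emitted ⇒ πR²·S(1−A) = 4πR²·σT_eq⁴, so T_eq⁴ = S(1−A)/(4σ).
T_eq = [0.776 × 0.58 / (4 × 5.67×10⁻⁸)]^(1/4) = (1.98×10⁶)^(1/4) = 37.5 K.

T_eq ≈ 37.5 K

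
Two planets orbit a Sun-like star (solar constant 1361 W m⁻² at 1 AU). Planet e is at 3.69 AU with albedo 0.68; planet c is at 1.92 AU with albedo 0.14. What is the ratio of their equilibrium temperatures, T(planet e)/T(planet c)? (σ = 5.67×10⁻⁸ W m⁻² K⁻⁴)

T_eq = [S₀(1−A)/(4σd²)]^(1/4), so T ∝ (1−A)^(1/4) / √d.
T₁ = [1361×0.32/(4×5.67×10⁻⁸×3.69²)]^(1/4) = 108.98 K.
T₂ = [1361×0.86/(4×5.67×10⁻⁸×1.92²)]^(1/4) = 193.43 K.

T₁/T₂ ≈ 0.563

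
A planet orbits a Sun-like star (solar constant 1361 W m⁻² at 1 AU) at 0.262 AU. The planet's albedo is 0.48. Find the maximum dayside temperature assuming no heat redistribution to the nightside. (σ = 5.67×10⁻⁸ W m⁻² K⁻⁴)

T_ss ≈ 653 K

Flux at 0.262 AU: S = 1361/0.262² = 1.98×10⁴ W m⁻².
With no redistribution each surface element balances locally: S(1−A) = σT⁴.
T = [1.98×10⁴ × 0.52 / 5.67×10⁻⁸]^(1/4) = (1.82×10¹¹)^(1/4) = 653 K.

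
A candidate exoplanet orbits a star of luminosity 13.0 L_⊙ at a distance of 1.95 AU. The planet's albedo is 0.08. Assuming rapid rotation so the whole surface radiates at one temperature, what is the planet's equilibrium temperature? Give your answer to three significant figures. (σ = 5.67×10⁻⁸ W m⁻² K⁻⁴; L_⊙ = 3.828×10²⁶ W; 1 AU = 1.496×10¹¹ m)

d = 1.95 AU = 2.92×10¹¹ m.
L = 13.0 × 3.828×10²⁶ = 4.98×10²⁷ W.
Flux: S = L/(4πd²) = 4.98×10²⁷/(4π×(2.92×10¹¹)²) = 4650 W m⁻².
Energy balance: absorbed = emitted ⇒ πR²·S(1−A) = 4πR²·σT_eq⁴, so T_eq⁴ = S(1−A)/(4σ).
T_eq = [4650 × 0.92 / (4 × 5.67×10⁻⁸)]^(1/4) = (1.89×10¹⁰)^(1/4) = 371 K.

T_eq ≈ 371 K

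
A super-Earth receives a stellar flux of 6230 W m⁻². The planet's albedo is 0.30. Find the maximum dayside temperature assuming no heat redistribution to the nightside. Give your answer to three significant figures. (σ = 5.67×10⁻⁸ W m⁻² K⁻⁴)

T_ss ≈ 527 K

With no redistribution each surface element balances locally: S(1−A) = σT⁴.
T = [6230 × 0.70 / 5.67×10⁻⁸]^(1/4) = (7.69×10¹⁰)^(1/4) = 527 K.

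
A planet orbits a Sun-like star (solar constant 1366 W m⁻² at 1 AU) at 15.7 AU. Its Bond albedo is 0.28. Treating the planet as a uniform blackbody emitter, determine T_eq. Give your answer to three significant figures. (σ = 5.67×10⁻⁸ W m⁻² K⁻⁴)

T_eq ≈ 64.8 K

Flux at 15.7 AU: S = 1366/15.7² = 5.54 W m⁻².
Energy balance: absorbed = emitted ⇒ πR²·S(1−A) = 4πR²·σT_eq⁴, so T_eq⁴ = S(1−A)/(4σ).
T_eq = [5.54 × 0.72 / (4 × 5.67×10⁻⁸)]^(1/4) = (1.76×10⁷)^(1/4) = 64.8 K.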